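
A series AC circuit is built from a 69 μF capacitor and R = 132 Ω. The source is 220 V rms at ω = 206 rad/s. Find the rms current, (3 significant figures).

1.47 A

X_C = 1/(ωC) = 70.4 Ω
Z = 132 − j70.4 Ω
|Z| = √(132² + 70.4²) = 150 Ω
I = V/|Z| = 220/150 = 1.47 A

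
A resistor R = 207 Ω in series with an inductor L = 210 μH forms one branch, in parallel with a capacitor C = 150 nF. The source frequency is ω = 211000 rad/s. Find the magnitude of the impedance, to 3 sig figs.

X_L = ωL = 44.3 Ω
X_C = 1/(ωC) = 31.6 Ω
Branch 1 (R+jX_L): Z₁ = 207 + j44.3 Ω, |Z₁| = 212 Ω
Branch 2 (−jX_C): Z₂ = −j31.6 Ω
Parallel: Z = Z₁Z₂/(Z₁+Z₂), |Z| = 32.3 Ω, ∠Z = -81.4°

32.3 Ω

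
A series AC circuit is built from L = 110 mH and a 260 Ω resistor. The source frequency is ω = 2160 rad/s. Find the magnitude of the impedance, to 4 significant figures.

352.2 Ω

X_L = ωL = 237.6 Ω
Z = 260.0 + j237.6 Ω
|Z| = √(260.0² + 237.6²) = 352.2 Ω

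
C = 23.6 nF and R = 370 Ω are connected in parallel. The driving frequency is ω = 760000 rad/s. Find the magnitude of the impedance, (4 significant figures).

X_C = 1/(ωC) = 55.75 Ω
Parallel: admittances add. Y = 1/R + jωC
Y = (0.002703 + j0.01794) S
|Y| = 0.01814 S → |Z| = 1/|Y| = 55.13 Ω, ∠Z = −∠Y = -81.43°

55.13 Ω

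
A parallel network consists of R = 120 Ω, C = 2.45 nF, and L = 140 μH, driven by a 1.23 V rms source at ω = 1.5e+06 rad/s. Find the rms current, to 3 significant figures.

10.3 mA

X_L = ωL = 210 Ω
X_C = 1/(ωC) = 272 Ω
Parallel: admittances add. Y = 1/R + 1/(jωL) + jωC
Y = (0.00833 − j0.00109) S
|Y| = 0.00840 S → |Z| = 1/|Y| = 119 Ω, ∠Z = −∠Y = 7.43°
I = V/|Z| = 1.23/119 = 10.3 mA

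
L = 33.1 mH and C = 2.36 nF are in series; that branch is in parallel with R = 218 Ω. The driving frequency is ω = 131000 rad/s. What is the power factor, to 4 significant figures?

X_L = ωL = 4336 Ω
X_C = 1/(ωC) = 3235 Ω
Branch 1: Z₁ = R = 218.0 Ω
Branch 2 (series LC): Z₂ = j(X_L − X_C) = j1102 Ω
Parallel: Z = Z₁Z₂/(Z₁+Z₂), |Z| = 213.9 Ω, ∠Z = 11.19°
cos φ = cos(11.19°) = 0.9810

0.9810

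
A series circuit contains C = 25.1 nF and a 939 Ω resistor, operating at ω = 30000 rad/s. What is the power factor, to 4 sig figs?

X_C = 1/(ωC) = 1328 Ω
Z = 939.0 − j1328 Ω
|Z| = √(939.0² + 1328²) = 1626 Ω
∠Z = arctan(-1328/939.0) = -54.74°
cos φ = cos(-54.74°) = 0.5773

0.5773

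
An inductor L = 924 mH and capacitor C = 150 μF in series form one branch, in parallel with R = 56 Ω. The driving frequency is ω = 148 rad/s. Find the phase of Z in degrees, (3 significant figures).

31.4°

X_L = ωL = 137 Ω
X_C = 1/(ωC) = 45.0 Ω
Branch 1: Z₁ = R = 56.0 Ω
Branch 2 (series LC): Z₂ = j(X_L − X_C) = j91.7 Ω
Parallel: Z = Z₁Z₂/(Z₁+Z₂), |Z| = 47.8 Ω, ∠Z = 31.4°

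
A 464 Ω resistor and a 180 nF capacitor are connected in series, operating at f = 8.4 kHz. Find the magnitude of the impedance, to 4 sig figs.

ω = 2πf = 52780 rad/s
X_C = 1/(ωC) = 105.3 Ω
Z = 464.0 − j105.3 Ω
|Z| = √(464.0² + 105.3²) = 475.8 Ω

475.8 Ω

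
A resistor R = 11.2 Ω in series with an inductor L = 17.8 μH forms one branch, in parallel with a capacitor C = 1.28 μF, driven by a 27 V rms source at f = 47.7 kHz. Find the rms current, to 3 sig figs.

9.62 A

ω = 2πf = 299700 rad/s
X_L = ωL = 5.33 Ω
X_C = 1/(ωC) = 2.61 Ω
Branch 1 (R+jX_L): Z₁ = 11.2 + j5.33 Ω, |Z₁| = 12.4 Ω
Branch 2 (−jX_C): Z₂ = −j2.61 Ω
Parallel: Z = Z₁Z₂/(Z₁+Z₂), |Z| = 2.81 Ω, ∠Z = -78.2°
I = V/|Z| = 27/2.81 = 9.62 A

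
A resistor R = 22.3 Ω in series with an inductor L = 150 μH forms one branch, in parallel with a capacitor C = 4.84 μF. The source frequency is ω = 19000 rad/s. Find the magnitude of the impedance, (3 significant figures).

10.3 Ω

X_L = ωL = 2.85 Ω
X_C = 1/(ωC) = 10.9 Ω
Branch 1 (R+jX_L): Z₁ = 22.3 + j2.85 Ω, |Z₁| = 22.5 Ω
Branch 2 (−jX_C): Z₂ = −j10.9 Ω
Parallel: Z = Z₁Z₂/(Z₁+Z₂), |Z| = 10.3 Ω, ∠Z = -62.9°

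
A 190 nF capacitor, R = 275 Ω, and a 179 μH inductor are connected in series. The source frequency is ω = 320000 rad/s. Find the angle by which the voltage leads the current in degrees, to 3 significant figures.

8.45°

X_L = ωL = 57.3 Ω
X_C = 1/(ωC) = 16.4 Ω
Net reactance X = X_L − X_C = 40.8 Ω
Z = 275 + j40.8 Ω
|Z| = √(275² + 40.8²) = 278 Ω
∠Z = arctan(40.8/275) = 8.45°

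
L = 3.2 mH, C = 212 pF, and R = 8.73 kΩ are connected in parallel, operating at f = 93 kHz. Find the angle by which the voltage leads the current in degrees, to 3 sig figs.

74.4°

ω = 2πf = 584300 rad/s
X_L = ωL = 1870 Ω
X_C = 1/(ωC) = 8070 Ω
Parallel: admittances add. Y = 1/R + 1/(jωL) + jωC
Y = (0.000115 − j0.000411) S
|Y| = 0.000427 S → |Z| = 1/|Y| = 2340 Ω, ∠Z = −∠Y = 74.4°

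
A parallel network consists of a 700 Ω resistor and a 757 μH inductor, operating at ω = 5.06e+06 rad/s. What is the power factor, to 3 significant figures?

X_L = ωL = 3830 Ω
Parallel: admittances add. Y = 1/R + 1/(jωL)
Y = (0.00143 − j0.000261) S
|Y| = 0.00145 S → |Z| = 1/|Y| = 689 Ω, ∠Z = −∠Y = 10.4°
cos φ = cos(10.4°) = 0.984

0.984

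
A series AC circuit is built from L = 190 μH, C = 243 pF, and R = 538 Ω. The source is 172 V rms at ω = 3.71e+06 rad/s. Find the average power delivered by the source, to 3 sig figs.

35.1 W

X_L = ωL = 705 Ω
X_C = 1/(ωC) = 1110 Ω
Net reactance X = X_L − X_C = -404 Ω
Z = 538 − j404 Ω
|Z| = √(538² + 404²) = 673 Ω
∠Z = arctan(-404/538) = -36.9°
I = V/|Z| = 256 mA
P = VI cos φ = 172 × 0.256 × cos(-36.9°) = 35.1 W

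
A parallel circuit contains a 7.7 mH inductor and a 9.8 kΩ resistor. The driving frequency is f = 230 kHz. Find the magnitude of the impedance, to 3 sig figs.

ω = 2πf = 1.445e+06 rad/s
X_L = ωL = 11100 Ω
Parallel: admittances add. Y = 1/R + 1/(jωL)
Y = (0.000102 − j8.99e-05) S
|Y| = 0.000136 S → |Z| = 1/|Y| = 7350 Ω, ∠Z = −∠Y = 41.4°

7350 Ω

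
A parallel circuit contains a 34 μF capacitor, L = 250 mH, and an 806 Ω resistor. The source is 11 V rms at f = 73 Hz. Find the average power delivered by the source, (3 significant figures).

150 mW

ω = 2πf = 458.7 rad/s
X_L = ωL = 115 Ω
X_C = 1/(ωC) = 64.1 Ω
Parallel: admittances add. Y = 1/R + 1/(jωL) + jωC
Y = (0.00124 + j0.00687) S
|Y| = 0.00699 S → |Z| = 1/|Y| = 143 Ω, ∠Z = −∠Y = -79.8°
I = V/|Z| = 76.8 mA
P = VI cos φ = 11 × 0.0768 × cos(-79.8°) = 150 mW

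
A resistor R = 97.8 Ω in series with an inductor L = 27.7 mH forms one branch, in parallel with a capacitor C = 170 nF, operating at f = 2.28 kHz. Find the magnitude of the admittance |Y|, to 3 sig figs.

589 μS

ω = 2πf = 14330 rad/s
X_L = ωL = 397 Ω
X_C = 1/(ωC) = 411 Ω
Branch 1 (R+jX_L): Z₁ = 97.8 + j397 Ω, |Z₁| = 409 Ω
Branch 2 (−jX_C): Z₂ = −j411 Ω
Parallel: Z = Z₁Z₂/(Z₁+Z₂), |Z| = 1700 Ω, ∠Z = -5.82°
|Y| = 1/|Z| = 589 μS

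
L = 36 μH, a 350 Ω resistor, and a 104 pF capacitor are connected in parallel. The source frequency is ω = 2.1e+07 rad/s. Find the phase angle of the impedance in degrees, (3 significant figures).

X_L = ωL = 756 Ω
X_C = 1/(ωC) = 458 Ω
Parallel: admittances add. Y = 1/R + 1/(jωL) + jωC
Y = (0.00286 + j0.000861) S
|Y| = 0.00298 S → |Z| = 1/|Y| = 335 Ω, ∠Z = −∠Y = -16.8°

-16.8°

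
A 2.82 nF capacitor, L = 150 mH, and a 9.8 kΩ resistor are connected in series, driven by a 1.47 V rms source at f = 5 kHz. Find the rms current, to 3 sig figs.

125 μA

ω = 2πf = 31420 rad/s
X_L = ωL = 4710 Ω
X_C = 1/(ωC) = 11300 Ω
Net reactance X = X_L − X_C = -6580 Ω
Z = 9800 − j6580 Ω
|Z| = √(9800² + 6580²) = 11800 Ω
I = V/|Z| = 1.47/11800 = 125 μA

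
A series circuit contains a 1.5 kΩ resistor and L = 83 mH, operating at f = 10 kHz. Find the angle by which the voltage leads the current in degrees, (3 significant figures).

74.0°

ω = 2πf = 62830 rad/s
X_L = ωL = 5220 Ω
Z = 1500 + j5220 Ω
|Z| = √(1500² + 5220²) = 5430 Ω
∠Z = arctan(5220/1500) = 74.0°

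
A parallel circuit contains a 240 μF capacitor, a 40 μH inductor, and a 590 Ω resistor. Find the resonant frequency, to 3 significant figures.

1.62 kHz

ω₀ = 1/√(LC) = 1/√(4e-05 × 0.00024) = 10210 rad/s
f₀ = ω₀/(2π) = 1.62 kHz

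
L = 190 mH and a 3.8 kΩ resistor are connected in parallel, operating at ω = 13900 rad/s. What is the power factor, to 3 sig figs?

X_L = ωL = 2640 Ω
Parallel: admittances add. Y = 1/R + 1/(jωL)
Y = (0.000263 − j0.000379) S
|Y| = 0.000461 S → |Z| = 1/|Y| = 2170 Ω, ∠Z = −∠Y = 55.2°
cos φ = cos(55.2°) = 0.571

0.571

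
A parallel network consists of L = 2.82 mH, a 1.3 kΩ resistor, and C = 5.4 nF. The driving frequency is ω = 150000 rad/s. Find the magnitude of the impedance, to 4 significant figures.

X_L = ωL = 423.0 Ω
X_C = 1/(ωC) = 1235 Ω
Parallel: admittances add. Y = 1/R + 1/(jωL) + jωC
Y = (0.0007692 − j0.001554) S
|Y| = 0.001734 S → |Z| = 1/|Y| = 576.7 Ω, ∠Z = −∠Y = 63.67°

576.7 Ω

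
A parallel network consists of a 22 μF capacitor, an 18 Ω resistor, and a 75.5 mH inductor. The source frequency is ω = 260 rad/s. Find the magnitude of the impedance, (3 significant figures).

X_L = ωL = 19.6 Ω
X_C = 1/(ωC) = 175 Ω
Parallel: admittances add. Y = 1/R + 1/(jωL) + jωC
Y = (0.0556 − j0.0452) S
|Y| = 0.0716 S → |Z| = 1/|Y| = 14.0 Ω, ∠Z = −∠Y = 39.1°

14.0 Ω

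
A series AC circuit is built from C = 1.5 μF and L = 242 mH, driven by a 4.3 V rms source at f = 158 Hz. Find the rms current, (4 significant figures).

ω = 2πf = 992.7 rad/s
X_L = ωL = 240.2 Ω
X_C = 1/(ωC) = 671.5 Ω
Net reactance X = X_L − X_C = -431.3 Ω
Z = − j431.3 Ω
|Z| = √(0² + 431.3²) = 431.3 Ω
I = V/|Z| = 4.3/431.3 = 9.970 mA

9.970 mA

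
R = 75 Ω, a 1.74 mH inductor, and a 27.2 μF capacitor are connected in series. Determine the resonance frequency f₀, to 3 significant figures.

ω₀ = 1/√(LC) = 1/√(0.00174 × 2.72e-05) = 4597 rad/s
f₀ = ω₀/(2π) = 732 Hz

732 Hz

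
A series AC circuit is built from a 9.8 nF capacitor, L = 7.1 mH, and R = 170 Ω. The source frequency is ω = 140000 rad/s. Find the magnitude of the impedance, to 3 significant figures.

X_L = ωL = 994 Ω
X_C = 1/(ωC) = 729 Ω
Net reactance X = X_L − X_C = 265 Ω
Z = 170 + j265 Ω
|Z| = √(170² + 265²) = 315 Ω

315 Ω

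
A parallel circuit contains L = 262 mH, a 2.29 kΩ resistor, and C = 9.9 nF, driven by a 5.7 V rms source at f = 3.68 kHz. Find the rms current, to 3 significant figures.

ω = 2πf = 23120 rad/s
X_L = ωL = 6060 Ω
X_C = 1/(ωC) = 4370 Ω
Parallel: admittances add. Y = 1/R + 1/(jωL) + jωC
Y = (0.000437 + j6.38e-05) S
|Y| = 0.000441 S → |Z| = 1/|Y| = 2270 Ω, ∠Z = −∠Y = -8.32°
I = V/|Z| = 5.7/2270 = 2.52 mA

2.52 mA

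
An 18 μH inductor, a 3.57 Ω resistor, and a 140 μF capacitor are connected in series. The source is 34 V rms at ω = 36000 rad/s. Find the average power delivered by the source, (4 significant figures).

318.8 W

X_L = ωL = 0.6480 Ω
X_C = 1/(ωC) = 0.1984 Ω
Net reactance X = X_L − X_C = 0.4496 Ω
Z = 3.570 + j0.4496 Ω
|Z| = √(3.570² + 0.4496²) = 3.598 Ω
∠Z = arctan(0.4496/3.570) = 7.178°
I = V/|Z| = 9.449 A
P = VI cos φ = 34 × 9.449 × cos(7.178°) = 318.8 W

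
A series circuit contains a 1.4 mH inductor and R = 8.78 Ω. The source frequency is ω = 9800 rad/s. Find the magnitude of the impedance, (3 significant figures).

X_L = ωL = 13.7 Ω
Z = 8.78 + j13.7 Ω
|Z| = √(8.78² + 13.7²) = 16.3 Ω

16.3 Ω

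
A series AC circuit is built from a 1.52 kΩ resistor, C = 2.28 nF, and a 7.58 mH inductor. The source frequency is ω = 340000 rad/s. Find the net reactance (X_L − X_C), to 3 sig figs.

X_L = ωL = 2580 Ω
X_C = 1/(ωC) = 1290 Ω
X = 2580 − 1290 = 1290 Ω

1290 Ω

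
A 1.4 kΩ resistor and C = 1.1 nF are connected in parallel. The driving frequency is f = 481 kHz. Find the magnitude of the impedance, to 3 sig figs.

294 Ω

ω = 2πf = 3.022e+06 rad/s
X_C = 1/(ωC) = 301 Ω
Parallel: admittances add. Y = 1/R + jωC
Y = (0.000714 + j0.00332) S
|Y| = 0.00340 S → |Z| = 1/|Y| = 294 Ω, ∠Z = −∠Y = -77.9°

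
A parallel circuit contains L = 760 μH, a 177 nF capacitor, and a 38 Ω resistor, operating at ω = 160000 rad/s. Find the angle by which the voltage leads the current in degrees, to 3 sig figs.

-37.4°

X_L = ωL = 122 Ω
X_C = 1/(ωC) = 35.3 Ω
Parallel: admittances add. Y = 1/R + 1/(jωL) + jωC
Y = (0.0263 + j0.0201) S
|Y| = 0.0331 S → |Z| = 1/|Y| = 30.2 Ω, ∠Z = −∠Y = -37.4°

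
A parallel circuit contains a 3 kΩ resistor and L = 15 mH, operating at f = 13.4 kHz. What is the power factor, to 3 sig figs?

ω = 2πf = 84190 rad/s
X_L = ωL = 1260 Ω
Parallel: admittances add. Y = 1/R + 1/(jωL)
Y = (0.000333 − j0.000792) S
|Y| = 0.000859 S → |Z| = 1/|Y| = 1160 Ω, ∠Z = −∠Y = 67.2°
cos φ = cos(67.2°) = 0.388

0.388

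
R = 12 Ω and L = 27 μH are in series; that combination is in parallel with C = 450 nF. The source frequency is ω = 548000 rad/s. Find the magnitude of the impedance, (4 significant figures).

X_L = ωL = 14.80 Ω
X_C = 1/(ωC) = 4.055 Ω
Branch 1 (R+jX_L): Z₁ = 12.00 + j14.80 Ω, |Z₁| = 19.05 Ω
Branch 2 (−jX_C): Z₂ = −j4.055 Ω
Parallel: Z = Z₁Z₂/(Z₁+Z₂), |Z| = 4.797 Ω, ∠Z = -80.87°

4.797 Ω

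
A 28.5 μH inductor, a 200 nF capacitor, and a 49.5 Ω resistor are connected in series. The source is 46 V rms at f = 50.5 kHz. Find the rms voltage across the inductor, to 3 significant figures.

ω = 2πf = 317300 rad/s
X_L = ωL = 9.04 Ω
X_C = 1/(ωC) = 15.8 Ω
Net reactance X = X_L − X_C = -6.71 Ω
Z = 49.5 − j6.71 Ω
|Z| = √(49.5² + 6.71²) = 50.0 Ω
I = V/|Z| = 921 mA
V_L = I·|Z_L| = 0.921 × 9.04 = 8.33 V

8.33 V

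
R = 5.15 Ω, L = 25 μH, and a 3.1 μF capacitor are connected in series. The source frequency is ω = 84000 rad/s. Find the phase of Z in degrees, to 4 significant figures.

X_L = ωL = 2.100 Ω
X_C = 1/(ωC) = 3.840 Ω
Net reactance X = X_L − X_C = -1.740 Ω
Z = 5.150 − j1.740 Ω
|Z| = √(5.150² + 1.740²) = 5.436 Ω
∠Z = arctan(-1.740/5.150) = -18.67°

-18.67°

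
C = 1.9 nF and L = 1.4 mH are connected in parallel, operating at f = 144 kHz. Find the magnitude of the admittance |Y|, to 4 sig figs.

ω = 2πf = 904800 rad/s
X_L = ωL = 1267 Ω
X_C = 1/(ωC) = 581.7 Ω
Parallel: admittances add. Y = 1/(jωL) + jωC
Y = (0 + j0.0009296) S
|Y| = 0.0009296 S → |Z| = 1/|Y| = 1076 Ω, ∠Z = −∠Y = -90.00°

929.6 μS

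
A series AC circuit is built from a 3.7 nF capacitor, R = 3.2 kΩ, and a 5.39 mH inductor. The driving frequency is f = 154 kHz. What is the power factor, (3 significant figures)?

0.544

ω = 2πf = 967600 rad/s
X_L = ωL = 5220 Ω
X_C = 1/(ωC) = 279 Ω
Net reactance X = X_L − X_C = 4940 Ω
Z = 3200 + j4940 Ω
|Z| = √(3200² + 4940²) = 5880 Ω
∠Z = arctan(4940/3200) = 57.0°
cos φ = cos(57.0°) = 0.544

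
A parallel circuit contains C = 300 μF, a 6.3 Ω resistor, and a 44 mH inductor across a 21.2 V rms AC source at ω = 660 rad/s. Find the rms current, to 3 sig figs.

X_L = ωL = 29.0 Ω
X_C = 1/(ωC) = 5.05 Ω
Parallel: admittances add. Y = 1/R + 1/(jωL) + jωC
Y = (0.159 + j0.164) S
|Y| = 0.228 S → |Z| = 1/|Y| = 4.39 Ω, ∠Z = −∠Y = -45.9°
I = V/|Z| = 21.2/4.39 = 4.83 A

4.83 A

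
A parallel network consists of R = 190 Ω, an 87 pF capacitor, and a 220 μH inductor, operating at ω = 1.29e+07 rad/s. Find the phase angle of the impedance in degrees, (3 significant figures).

X_L = ωL = 2840 Ω
X_C = 1/(ωC) = 891 Ω
Parallel: admittances add. Y = 1/R + 1/(jωL) + jωC
Y = (0.00526 + j0.000770) S
|Y| = 0.00532 S → |Z| = 1/|Y| = 188 Ω, ∠Z = −∠Y = -8.32°

-8.32°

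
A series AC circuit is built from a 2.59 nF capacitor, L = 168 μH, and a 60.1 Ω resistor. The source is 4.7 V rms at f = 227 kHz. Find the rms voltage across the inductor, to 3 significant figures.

16.6 V

ω = 2πf = 1.426e+06 rad/s
X_L = ωL = 240 Ω
X_C = 1/(ωC) = 271 Ω
Net reactance X = X_L − X_C = -31.1 Ω
Z = 60.1 − j31.1 Ω
|Z| = √(60.1² + 31.1²) = 67.7 Ω
I = V/|Z| = 69.5 mA
V_L = I·|Z_L| = 0.0695 × 240 = 16.6 V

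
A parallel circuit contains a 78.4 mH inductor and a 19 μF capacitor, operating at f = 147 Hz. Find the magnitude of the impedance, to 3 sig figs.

267 Ω

ω = 2πf = 923.6 rad/s
X_L = ωL = 72.4 Ω
X_C = 1/(ωC) = 57.0 Ω
Parallel: admittances add. Y = 1/(jωL) + jωC
Y = (0 + j0.00374) S
|Y| = 0.00374 S → |Z| = 1/|Y| = 267 Ω, ∠Z = −∠Y = -90.0°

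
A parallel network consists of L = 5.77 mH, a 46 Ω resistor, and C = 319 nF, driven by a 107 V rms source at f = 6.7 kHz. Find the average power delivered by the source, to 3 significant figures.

249 W

ω = 2πf = 42100 rad/s
X_L = ωL = 243 Ω
X_C = 1/(ωC) = 74.5 Ω
Parallel: admittances add. Y = 1/R + 1/(jωL) + jωC
Y = (0.0217 + j0.00931) S
|Y| = 0.0236 S → |Z| = 1/|Y| = 42.3 Ω, ∠Z = −∠Y = -23.2°
I = V/|Z| = 2.53 A
P = VI cos φ = 107 × 2.53 × cos(-23.2°) = 249 W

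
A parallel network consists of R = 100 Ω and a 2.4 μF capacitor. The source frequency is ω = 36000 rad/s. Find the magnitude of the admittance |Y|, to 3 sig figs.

X_C = 1/(ωC) = 11.6 Ω
Parallel: admittances add. Y = 1/R + jωC
Y = (0.0100 + j0.0864) S
|Y| = 0.0870 S → |Z| = 1/|Y| = 11.5 Ω, ∠Z = −∠Y = -83.4°

87.0 mS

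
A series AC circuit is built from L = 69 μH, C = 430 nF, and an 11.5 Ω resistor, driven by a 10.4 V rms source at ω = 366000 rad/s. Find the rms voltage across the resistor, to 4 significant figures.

5.406 V

X_L = ωL = 25.25 Ω
X_C = 1/(ωC) = 6.354 Ω
Net reactance X = X_L − X_C = 18.90 Ω
Z = 11.50 + j18.90 Ω
|Z| = √(11.50² + 18.90²) = 22.12 Ω
I = V/|Z| = 470.1 mA
V_R = I·|Z_R| = 0.4701 × 11.50 = 5.406 V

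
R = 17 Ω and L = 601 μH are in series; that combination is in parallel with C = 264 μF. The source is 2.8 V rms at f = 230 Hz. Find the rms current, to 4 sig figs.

1.073 A

ω = 2πf = 1445 rad/s
X_L = ωL = 0.8685 Ω
X_C = 1/(ωC) = 2.621 Ω
Branch 1 (R+jX_L): Z₁ = 17.00 + j0.8685 Ω, |Z₁| = 17.02 Ω
Branch 2 (−jX_C): Z₂ = −j2.621 Ω
Parallel: Z = Z₁Z₂/(Z₁+Z₂), |Z| = 2.611 Ω, ∠Z = -81.19°
I = V/|Z| = 2.8/2.611 = 1.073 A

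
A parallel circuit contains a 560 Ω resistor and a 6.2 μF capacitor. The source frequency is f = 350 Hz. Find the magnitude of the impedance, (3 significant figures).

ω = 2πf = 2199 rad/s
X_C = 1/(ωC) = 73.3 Ω
Parallel: admittances add. Y = 1/R + jωC
Y = (0.00179 + j0.0136) S
|Y| = 0.0138 S → |Z| = 1/|Y| = 72.7 Ω, ∠Z = −∠Y = -82.5°

72.7 Ω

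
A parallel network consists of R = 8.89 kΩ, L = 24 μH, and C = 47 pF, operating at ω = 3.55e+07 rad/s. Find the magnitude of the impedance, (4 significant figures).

1971 Ω

X_L = ωL = 852.0 Ω
X_C = 1/(ωC) = 599.3 Ω
Parallel: admittances add. Y = 1/R + 1/(jωL) + jωC
Y = (0.0001125 + j0.0004948) S
|Y| = 0.0005074 S → |Z| = 1/|Y| = 1971 Ω, ∠Z = −∠Y = -77.19°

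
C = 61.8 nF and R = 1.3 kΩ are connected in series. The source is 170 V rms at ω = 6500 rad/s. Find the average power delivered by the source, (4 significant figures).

4.763 W

X_C = 1/(ωC) = 2489 Ω
Z = 1300 − j2489 Ω
|Z| = √(1300² + 2489²) = 2808 Ω
∠Z = arctan(-2489/1300) = -62.43°
I = V/|Z| = 60.53 mA
P = VI cos φ = 170 × 0.06053 × cos(-62.43°) = 4.763 W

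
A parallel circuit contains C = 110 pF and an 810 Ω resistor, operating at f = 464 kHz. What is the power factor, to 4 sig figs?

ω = 2πf = 2.915e+06 rad/s
X_C = 1/(ωC) = 3118 Ω
Parallel: admittances add. Y = 1/R + jωC
Y = (0.001235 + j0.0003207) S
|Y| = 0.001276 S → |Z| = 1/|Y| = 784.0 Ω, ∠Z = −∠Y = -14.56°
cos φ = cos(-14.56°) = 0.9679

0.9679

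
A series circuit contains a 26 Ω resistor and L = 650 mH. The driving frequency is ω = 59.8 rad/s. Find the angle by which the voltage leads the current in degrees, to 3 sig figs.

56.2°

X_L = ωL = 38.9 Ω
Z = 26.0 + j38.9 Ω
|Z| = √(26.0² + 38.9²) = 46.8 Ω
∠Z = arctan(38.9/26.0) = 56.2°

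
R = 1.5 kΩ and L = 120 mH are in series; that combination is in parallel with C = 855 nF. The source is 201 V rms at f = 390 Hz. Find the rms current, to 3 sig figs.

416 mA

ω = 2πf = 2450 rad/s
X_L = ωL = 294 Ω
X_C = 1/(ωC) = 477 Ω
Branch 1 (R+jX_L): Z₁ = 1500 + j294 Ω, |Z₁| = 1530 Ω
Branch 2 (−jX_C): Z₂ = −j477 Ω
Parallel: Z = Z₁Z₂/(Z₁+Z₂), |Z| = 483 Ω, ∠Z = -71.9°
I = V/|Z| = 201/483 = 416 mA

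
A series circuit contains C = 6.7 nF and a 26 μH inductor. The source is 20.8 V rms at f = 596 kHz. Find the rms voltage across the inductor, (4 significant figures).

35.22 V

ω = 2πf = 3.745e+06 rad/s
X_L = ωL = 97.36 Ω
X_C = 1/(ωC) = 39.86 Ω
Net reactance X = X_L − X_C = 57.51 Ω
Z = j57.51 Ω
|Z| = √(0² + 57.51²) = 57.51 Ω
I = V/|Z| = 361.7 mA
V_L = I·|Z_L| = 0.3617 × 97.36 = 35.22 V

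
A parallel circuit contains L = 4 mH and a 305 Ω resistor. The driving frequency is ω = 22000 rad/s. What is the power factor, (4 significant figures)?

X_L = ωL = 88.00 Ω
Parallel: admittances add. Y = 1/R + 1/(jωL)
Y = (0.003279 − j0.01136) S
|Y| = 0.01183 S → |Z| = 1/|Y| = 84.55 Ω, ∠Z = −∠Y = 73.91°
cos φ = cos(73.91°) = 0.2772

0.2772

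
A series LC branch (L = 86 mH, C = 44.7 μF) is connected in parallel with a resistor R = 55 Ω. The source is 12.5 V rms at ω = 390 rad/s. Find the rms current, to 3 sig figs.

572 mA

X_L = ωL = 33.5 Ω
X_C = 1/(ωC) = 57.4 Ω
Branch 1: Z₁ = R = 55.0 Ω
Branch 2 (series LC): Z₂ = j(X_L − X_C) = −j23.8 Ω
Parallel: Z = Z₁Z₂/(Z₁+Z₂), |Z| = 21.9 Ω, ∠Z = -66.6°
I = V/|Z| = 12.5/21.9 = 572 mA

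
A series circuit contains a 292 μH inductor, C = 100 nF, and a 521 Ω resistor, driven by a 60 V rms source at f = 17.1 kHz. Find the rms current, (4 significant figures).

114.4 mA

ω = 2πf = 107400 rad/s
X_L = ωL = 31.37 Ω
X_C = 1/(ωC) = 93.07 Ω
Net reactance X = X_L − X_C = -61.70 Ω
Z = 521.0 − j61.70 Ω
|Z| = √(521.0² + 61.70²) = 524.6 Ω
I = V/|Z| = 60/524.6 = 114.4 mA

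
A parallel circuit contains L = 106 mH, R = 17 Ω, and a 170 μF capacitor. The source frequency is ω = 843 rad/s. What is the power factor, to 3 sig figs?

X_L = ωL = 89.4 Ω
X_C = 1/(ωC) = 6.98 Ω
Parallel: admittances add. Y = 1/R + 1/(jωL) + jωC
Y = (0.0588 + j0.132) S
|Y| = 0.145 S → |Z| = 1/|Y| = 6.91 Ω, ∠Z = −∠Y = -66.0°
cos φ = cos(-66.0°) = 0.407

0.407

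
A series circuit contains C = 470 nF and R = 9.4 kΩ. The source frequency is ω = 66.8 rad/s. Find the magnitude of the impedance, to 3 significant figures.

X_C = 1/(ωC) = 31900 Ω
Z = 9400 − j31900 Ω
|Z| = √(9400² + 31900²) = 33200 Ω

33200 Ω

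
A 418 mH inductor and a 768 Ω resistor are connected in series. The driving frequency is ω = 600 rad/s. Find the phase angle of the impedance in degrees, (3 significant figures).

X_L = ωL = 251 Ω
Z = 768 + j251 Ω
|Z| = √(768² + 251²) = 808 Ω
∠Z = arctan(251/768) = 18.1°

18.1°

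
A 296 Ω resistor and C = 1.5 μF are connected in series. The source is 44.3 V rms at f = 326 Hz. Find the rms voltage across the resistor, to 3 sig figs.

29.8 V

ω = 2πf = 2048 rad/s
X_C = 1/(ωC) = 325 Ω
Z = 296 − j325 Ω
|Z| = √(296² + 325²) = 440 Ω
I = V/|Z| = 101 mA
V_R = I·|Z_R| = 0.101 × 296 = 29.8 V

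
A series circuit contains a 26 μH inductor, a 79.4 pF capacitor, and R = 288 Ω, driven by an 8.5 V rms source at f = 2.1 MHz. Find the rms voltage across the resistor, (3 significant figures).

ω = 2πf = 1.319e+07 rad/s
X_L = ωL = 343 Ω
X_C = 1/(ωC) = 955 Ω
Net reactance X = X_L − X_C = -611 Ω
Z = 288 − j611 Ω
|Z| = √(288² + 611²) = 676 Ω
I = V/|Z| = 12.6 mA
V_R = I·|Z_R| = 0.0126 × 288 = 3.62 V

3.62 V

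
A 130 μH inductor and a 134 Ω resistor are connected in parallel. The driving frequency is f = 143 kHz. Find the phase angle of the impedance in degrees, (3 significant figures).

ω = 2πf = 898500 rad/s
X_L = ωL = 117 Ω
Parallel: admittances add. Y = 1/R + 1/(jωL)
Y = (0.00746 − j0.00856) S
|Y| = 0.0114 S → |Z| = 1/|Y| = 88.0 Ω, ∠Z = −∠Y = 48.9°

48.9°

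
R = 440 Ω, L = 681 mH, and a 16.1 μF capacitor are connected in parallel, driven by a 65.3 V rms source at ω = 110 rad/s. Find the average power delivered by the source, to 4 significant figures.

9.691 W

X_L = ωL = 74.91 Ω
X_C = 1/(ωC) = 564.7 Ω
Parallel: admittances add. Y = 1/R + 1/(jωL) + jωC
Y = (0.002273 − j0.01158) S
|Y| = 0.01180 S → |Z| = 1/|Y| = 84.75 Ω, ∠Z = −∠Y = 78.89°
I = V/|Z| = 770.5 mA
P = VI cos φ = 65.3 × 0.7705 × cos(78.89°) = 9.691 W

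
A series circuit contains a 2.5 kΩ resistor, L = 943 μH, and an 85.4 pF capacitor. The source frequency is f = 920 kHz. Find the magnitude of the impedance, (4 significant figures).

4241 Ω

ω = 2πf = 5.781e+06 rad/s
X_L = ωL = 5451 Ω
X_C = 1/(ωC) = 2026 Ω
Net reactance X = X_L − X_C = 3425 Ω
Z = 2500 + j3425 Ω
|Z| = √(2500² + 3425²) = 4241 Ω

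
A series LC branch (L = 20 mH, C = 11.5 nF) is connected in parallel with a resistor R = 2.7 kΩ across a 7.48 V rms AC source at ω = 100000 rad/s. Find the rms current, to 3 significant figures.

7.17 mA

X_L = ωL = 2000 Ω
X_C = 1/(ωC) = 870 Ω
Branch 1: Z₁ = R = 2700 Ω
Branch 2 (series LC): Z₂ = j(X_L − X_C) = j1130 Ω
Parallel: Z = Z₁Z₂/(Z₁+Z₂), |Z| = 1040 Ω, ∠Z = 67.3°
I = V/|Z| = 7.48/1040 = 7.17 mA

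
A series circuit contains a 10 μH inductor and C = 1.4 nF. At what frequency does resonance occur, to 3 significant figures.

1.35 MHz

ω₀ = 1/√(LC) = 1/√(1e-05 × 1.4e-09) = 8.452e+06 rad/s
f₀ = ω₀/(2π) = 1.35 MHz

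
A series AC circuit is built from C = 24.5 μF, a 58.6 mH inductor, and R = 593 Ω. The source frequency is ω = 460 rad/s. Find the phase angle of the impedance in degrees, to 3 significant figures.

-5.95°

X_L = ωL = 27.0 Ω
X_C = 1/(ωC) = 88.7 Ω
Net reactance X = X_L − X_C = -61.8 Ω
Z = 593 − j61.8 Ω
|Z| = √(593² + 61.8²) = 596 Ω
∠Z = arctan(-61.8/593) = -5.95°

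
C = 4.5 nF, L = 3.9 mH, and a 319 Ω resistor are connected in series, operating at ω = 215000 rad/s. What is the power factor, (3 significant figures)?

0.853

X_L = ωL = 838 Ω
X_C = 1/(ωC) = 1030 Ω
Net reactance X = X_L − X_C = -195 Ω
Z = 319 − j195 Ω
|Z| = √(319² + 195²) = 374 Ω
∠Z = arctan(-195/319) = -31.4°
cos φ = cos(-31.4°) = 0.853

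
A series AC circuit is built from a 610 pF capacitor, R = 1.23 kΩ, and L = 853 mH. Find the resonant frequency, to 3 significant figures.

ω₀ = 1/√(LC) = 1/√(0.853 × 6.1e-10) = 43840 rad/s
f₀ = ω₀/(2π) = 6.98 kHz

6.98 kHz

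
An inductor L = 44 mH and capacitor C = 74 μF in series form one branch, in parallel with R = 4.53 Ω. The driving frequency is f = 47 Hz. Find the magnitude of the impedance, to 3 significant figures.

ω = 2πf = 295.3 rad/s
X_L = ωL = 13.0 Ω
X_C = 1/(ωC) = 45.8 Ω
Branch 1: Z₁ = R = 4.53 Ω
Branch 2 (series LC): Z₂ = j(X_L − X_C) = −j32.8 Ω
Parallel: Z = Z₁Z₂/(Z₁+Z₂), |Z| = 4.49 Ω, ∠Z = -7.87°

4.49 Ω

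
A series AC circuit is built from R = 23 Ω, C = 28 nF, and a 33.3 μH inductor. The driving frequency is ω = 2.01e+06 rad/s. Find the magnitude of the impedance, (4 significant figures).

54.28 Ω

X_L = ωL = 66.93 Ω
X_C = 1/(ωC) = 17.77 Ω
Net reactance X = X_L − X_C = 49.16 Ω
Z = 23.00 + j49.16 Ω
|Z| = √(23.00² + 49.16²) = 54.28 Ω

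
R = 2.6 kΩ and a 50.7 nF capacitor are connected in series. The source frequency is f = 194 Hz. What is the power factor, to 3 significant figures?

ω = 2πf = 1219 rad/s
X_C = 1/(ωC) = 16200 Ω
Z = 2600 − j16200 Ω
|Z| = √(2600² + 16200²) = 16400 Ω
∠Z = arctan(-16200/2600) = -80.9°
cos φ = cos(-80.9°) = 0.159

0.159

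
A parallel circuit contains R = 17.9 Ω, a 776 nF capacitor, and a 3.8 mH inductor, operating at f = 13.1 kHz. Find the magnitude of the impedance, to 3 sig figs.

ω = 2πf = 82310 rad/s
X_L = ωL = 313 Ω
X_C = 1/(ωC) = 15.7 Ω
Parallel: admittances add. Y = 1/R + 1/(jωL) + jωC
Y = (0.0559 + j0.0607) S
|Y| = 0.0825 S → |Z| = 1/|Y| = 12.1 Ω, ∠Z = −∠Y = -47.4°

12.1 Ω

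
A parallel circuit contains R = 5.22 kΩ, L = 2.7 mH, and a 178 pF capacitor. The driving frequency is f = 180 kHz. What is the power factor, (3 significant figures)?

0.835

ω = 2πf = 1.131e+06 rad/s
X_L = ωL = 3050 Ω
X_C = 1/(ωC) = 4970 Ω
Parallel: admittances add. Y = 1/R + 1/(jωL) + jωC
Y = (0.000192 − j0.000126) S
|Y| = 0.000229 S → |Z| = 1/|Y| = 4360 Ω, ∠Z = −∠Y = 33.4°
cos φ = cos(33.4°) = 0.835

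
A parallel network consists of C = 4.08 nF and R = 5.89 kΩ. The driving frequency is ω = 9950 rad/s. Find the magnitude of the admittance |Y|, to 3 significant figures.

175 μS

X_C = 1/(ωC) = 24600 Ω
Parallel: admittances add. Y = 1/R + jωC
Y = (0.000170 + j4.06e-05) S
|Y| = 0.000175 S → |Z| = 1/|Y| = 5730 Ω, ∠Z = −∠Y = -13.4°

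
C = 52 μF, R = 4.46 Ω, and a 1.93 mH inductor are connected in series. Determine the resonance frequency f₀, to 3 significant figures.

ω₀ = 1/√(LC) = 1/√(0.00193 × 5.2e-05) = 3157 rad/s
f₀ = ω₀/(2π) = 502 Hz

502 Hz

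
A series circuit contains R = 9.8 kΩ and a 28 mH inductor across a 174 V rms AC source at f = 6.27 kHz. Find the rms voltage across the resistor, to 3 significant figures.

ω = 2πf = 39400 rad/s
X_L = ωL = 1100 Ω
Z = 9800 + j1100 Ω
|Z| = √(9800² + 1100²) = 9860 Ω
I = V/|Z| = 17.6 mA
V_R = I·|Z_R| = 0.0176 × 9800 = 173 V

173 V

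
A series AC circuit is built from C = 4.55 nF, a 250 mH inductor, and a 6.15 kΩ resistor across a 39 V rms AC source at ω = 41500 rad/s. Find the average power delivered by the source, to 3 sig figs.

X_L = ωL = 10400 Ω
X_C = 1/(ωC) = 5300 Ω
Net reactance X = X_L − X_C = 5080 Ω
Z = 6150 + j5080 Ω
|Z| = √(6150² + 5080²) = 7980 Ω
∠Z = arctan(5080/6150) = 39.6°
I = V/|Z| = 4.89 mA
P = VI cos φ = 39 × 0.00489 × cos(39.6°) = 147 mW

147 mW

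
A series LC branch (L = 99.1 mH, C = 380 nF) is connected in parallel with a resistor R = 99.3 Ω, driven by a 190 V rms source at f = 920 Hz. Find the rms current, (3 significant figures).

2.50 A

ω = 2πf = 5781 rad/s
X_L = ωL = 573 Ω
X_C = 1/(ωC) = 455 Ω
Branch 1: Z₁ = R = 99.3 Ω
Branch 2 (series LC): Z₂ = j(X_L − X_C) = j118 Ω
Parallel: Z = Z₁Z₂/(Z₁+Z₂), |Z| = 75.9 Ω, ∠Z = 40.2°
I = V/|Z| = 190/75.9 = 2.50 A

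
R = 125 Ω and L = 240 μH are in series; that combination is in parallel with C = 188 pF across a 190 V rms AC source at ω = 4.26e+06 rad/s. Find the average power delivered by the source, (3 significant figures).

4.25 W

X_L = ωL = 1020 Ω
X_C = 1/(ωC) = 1250 Ω
Branch 1 (R+jX_L): Z₁ = 125 + j1020 Ω, |Z₁| = 1030 Ω
Branch 2 (−jX_C): Z₂ = −j1250 Ω
Parallel: Z = Z₁Z₂/(Z₁+Z₂), |Z| = 4980 Ω, ∠Z = 54.1°
I = V/|Z| = 38.2 mA
P = VI cos φ = 190 × 0.0382 × cos(54.1°) = 4.25 W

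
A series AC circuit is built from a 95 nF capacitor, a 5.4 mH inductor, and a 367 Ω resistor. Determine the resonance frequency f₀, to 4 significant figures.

ω₀ = 1/√(LC) = 1/√(0.0054 × 9.5e-08) = 44150 rad/s
f₀ = ω₀/(2π) = 7.027 kHz

7.027 kHz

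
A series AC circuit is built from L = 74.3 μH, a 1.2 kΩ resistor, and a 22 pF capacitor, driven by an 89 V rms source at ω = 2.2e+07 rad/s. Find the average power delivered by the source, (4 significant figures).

X_L = ωL = 1635 Ω
X_C = 1/(ωC) = 2066 Ω
Net reactance X = X_L − X_C = -431.5 Ω
Z = 1200 − j431.5 Ω
|Z| = √(1200² + 431.5²) = 1275 Ω
∠Z = arctan(-431.5/1200) = -19.78°
I = V/|Z| = 69.79 mA
P = VI cos φ = 89 × 0.06979 × cos(-19.78°) = 5.845 W

5.845 W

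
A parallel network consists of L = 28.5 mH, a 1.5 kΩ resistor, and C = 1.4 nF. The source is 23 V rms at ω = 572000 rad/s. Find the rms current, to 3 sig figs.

X_L = ωL = 16300 Ω
X_C = 1/(ωC) = 1250 Ω
Parallel: admittances add. Y = 1/R + 1/(jωL) + jωC
Y = (0.000667 + j0.000739) S
|Y| = 0.000996 S → |Z| = 1/|Y| = 1000 Ω, ∠Z = −∠Y = -48.0°
I = V/|Z| = 23/1000 = 22.9 mA

22.9 mA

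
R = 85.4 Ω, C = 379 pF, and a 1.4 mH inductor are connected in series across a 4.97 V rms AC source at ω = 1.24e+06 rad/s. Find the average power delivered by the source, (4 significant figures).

13.12 mW

X_L = ωL = 1736 Ω
X_C = 1/(ωC) = 2128 Ω
Net reactance X = X_L − X_C = -391.8 Ω
Z = 85.40 − j391.8 Ω
|Z| = √(85.40² + 391.8²) = 401.0 Ω
∠Z = arctan(-391.8/85.40) = -77.70°
I = V/|Z| = 12.39 mA
P = VI cos φ = 4.97 × 0.01239 × cos(-77.70°) = 13.12 mW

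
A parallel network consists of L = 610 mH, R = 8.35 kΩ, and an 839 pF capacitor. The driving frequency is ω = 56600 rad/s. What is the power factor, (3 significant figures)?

X_L = ωL = 34500 Ω
X_C = 1/(ωC) = 21100 Ω
Parallel: admittances add. Y = 1/R + 1/(jωL) + jωC
Y = (0.000120 + j1.85e-05) S
|Y| = 0.000121 S → |Z| = 1/|Y| = 8250 Ω, ∠Z = −∠Y = -8.79°
cos φ = cos(-8.79°) = 0.988

0.988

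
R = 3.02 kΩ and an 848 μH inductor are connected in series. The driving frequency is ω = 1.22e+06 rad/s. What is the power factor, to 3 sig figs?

0.946

X_L = ωL = 1030 Ω
Z = 3020 + j1030 Ω
|Z| = √(3020² + 1030²) = 3190 Ω
∠Z = arctan(1030/3020) = 18.9°
cos φ = cos(18.9°) = 0.946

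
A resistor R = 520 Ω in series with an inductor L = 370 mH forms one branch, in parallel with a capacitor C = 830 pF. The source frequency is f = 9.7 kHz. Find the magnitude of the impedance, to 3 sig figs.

158000 Ω

ω = 2πf = 60950 rad/s
X_L = ωL = 22600 Ω
X_C = 1/(ωC) = 19800 Ω
Branch 1 (R+jX_L): Z₁ = 520 + j22600 Ω, |Z₁| = 22600 Ω
Branch 2 (−jX_C): Z₂ = −j19800 Ω
Parallel: Z = Z₁Z₂/(Z₁+Z₂), |Z| = 158000 Ω, ∠Z = -80.7°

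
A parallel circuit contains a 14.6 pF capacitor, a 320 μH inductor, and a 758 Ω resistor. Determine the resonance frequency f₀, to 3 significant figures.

2.33 MHz

ω₀ = 1/√(LC) = 1/√(0.00032 × 1.46e-11) = 1.463e+07 rad/s
f₀ = ω₀/(2π) = 2.33 MHz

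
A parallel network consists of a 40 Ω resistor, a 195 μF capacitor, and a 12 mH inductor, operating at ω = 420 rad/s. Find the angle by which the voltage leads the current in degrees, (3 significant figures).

77.9°

X_L = ωL = 5.04 Ω
X_C = 1/(ωC) = 12.2 Ω
Parallel: admittances add. Y = 1/R + 1/(jωL) + jωC
Y = (0.0250 − j0.117) S
|Y| = 0.119 S → |Z| = 1/|Y| = 8.39 Ω, ∠Z = −∠Y = 77.9°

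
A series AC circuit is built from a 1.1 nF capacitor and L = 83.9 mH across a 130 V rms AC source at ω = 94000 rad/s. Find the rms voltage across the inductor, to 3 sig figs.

575 V

X_L = ωL = 7890 Ω
X_C = 1/(ωC) = 9670 Ω
Net reactance X = X_L − X_C = -1780 Ω
Z = − j1780 Ω
|Z| = √(0² + 1780²) = 1780 Ω
I = V/|Z| = 72.8 mA
V_L = I·|Z_L| = 0.0728 × 7890 = 575 V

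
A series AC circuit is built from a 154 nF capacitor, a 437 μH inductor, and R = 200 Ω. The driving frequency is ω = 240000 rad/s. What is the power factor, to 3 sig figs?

X_L = ωL = 105 Ω
X_C = 1/(ωC) = 27.1 Ω
Net reactance X = X_L − X_C = 77.8 Ω
Z = 200 + j77.8 Ω
|Z| = √(200² + 77.8²) = 215 Ω
∠Z = arctan(77.8/200) = 21.3°
cos φ = cos(21.3°) = 0.932

0.932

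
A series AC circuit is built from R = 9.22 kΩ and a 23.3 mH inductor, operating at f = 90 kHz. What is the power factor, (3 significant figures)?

ω = 2πf = 565500 rad/s
X_L = ωL = 13200 Ω
Z = 9220 + j13200 Ω
|Z| = √(9220² + 13200²) = 16100 Ω
∠Z = arctan(13200/9220) = 55.0°
cos φ = cos(55.0°) = 0.573

0.573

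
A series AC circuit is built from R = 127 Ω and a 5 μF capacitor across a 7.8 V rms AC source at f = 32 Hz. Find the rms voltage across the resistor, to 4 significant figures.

ω = 2πf = 201.1 rad/s
X_C = 1/(ωC) = 994.7 Ω
Z = 127.0 − j994.7 Ω
|Z| = √(127.0² + 994.7²) = 1003 Ω
I = V/|Z| = 7.778 mA
V_R = I·|Z_R| = 0.007778 × 127.0 = 0.9878 V

0.9878 V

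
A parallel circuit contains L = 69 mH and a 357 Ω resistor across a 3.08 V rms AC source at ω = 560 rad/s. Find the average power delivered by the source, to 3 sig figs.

X_L = ωL = 38.6 Ω
Parallel: admittances add. Y = 1/R + 1/(jωL)
Y = (0.00280 − j0.0259) S
|Y| = 0.0260 S → |Z| = 1/|Y| = 38.4 Ω, ∠Z = −∠Y = 83.8°
I = V/|Z| = 80.2 mA
P = VI cos φ = 3.08 × 0.0802 × cos(83.8°) = 26.6 mW

26.6 mW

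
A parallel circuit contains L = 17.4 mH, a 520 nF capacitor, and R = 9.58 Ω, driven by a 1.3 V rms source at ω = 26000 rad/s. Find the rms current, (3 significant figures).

X_L = ωL = 452 Ω
X_C = 1/(ωC) = 74.0 Ω
Parallel: admittances add. Y = 1/R + 1/(jωL) + jωC
Y = (0.104 + j0.0113) S
|Y| = 0.105 S → |Z| = 1/|Y| = 9.52 Ω, ∠Z = −∠Y = -6.18°
I = V/|Z| = 1.3/9.52 = 136 mA

136 mA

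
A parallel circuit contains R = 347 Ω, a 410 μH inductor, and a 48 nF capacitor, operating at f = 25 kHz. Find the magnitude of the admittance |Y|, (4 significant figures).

8.491 mS

ω = 2πf = 157100 rad/s
X_L = ωL = 64.40 Ω
X_C = 1/(ωC) = 132.6 Ω
Parallel: admittances add. Y = 1/R + 1/(jωL) + jωC
Y = (0.002882 − j0.007987) S
|Y| = 0.008491 S → |Z| = 1/|Y| = 117.8 Ω, ∠Z = −∠Y = 70.16°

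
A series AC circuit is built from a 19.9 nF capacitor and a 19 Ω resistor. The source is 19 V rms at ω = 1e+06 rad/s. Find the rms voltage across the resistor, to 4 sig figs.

6.720 V

X_C = 1/(ωC) = 50.25 Ω
Z = 19.00 − j50.25 Ω
|Z| = √(19.00² + 50.25²) = 53.72 Ω
I = V/|Z| = 353.7 mA
V_R = I·|Z_R| = 0.3537 × 19.00 = 6.720 V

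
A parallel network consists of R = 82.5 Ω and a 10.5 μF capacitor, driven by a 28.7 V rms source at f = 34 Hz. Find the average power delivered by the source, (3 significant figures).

ω = 2πf = 213.6 rad/s
X_C = 1/(ωC) = 446 Ω
Parallel: admittances add. Y = 1/R + jωC
Y = (0.0121 + j0.00224) S
|Y| = 0.0123 S → |Z| = 1/|Y| = 81.1 Ω, ∠Z = −∠Y = -10.5°
I = V/|Z| = 354 mA
P = VI cos φ = 28.7 × 0.354 × cos(-10.5°) = 9.98 W

9.98 W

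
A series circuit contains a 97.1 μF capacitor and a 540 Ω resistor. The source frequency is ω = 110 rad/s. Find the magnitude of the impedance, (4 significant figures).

548.1 Ω

X_C = 1/(ωC) = 93.62 Ω
Z = 540.0 − j93.62 Ω
|Z| = √(540.0² + 93.62²) = 548.1 Ω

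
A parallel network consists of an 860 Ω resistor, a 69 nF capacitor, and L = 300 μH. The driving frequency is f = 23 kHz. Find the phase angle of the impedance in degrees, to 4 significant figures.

84.93°

ω = 2πf = 144500 rad/s
X_L = ωL = 43.35 Ω
X_C = 1/(ωC) = 100.3 Ω
Parallel: admittances add. Y = 1/R + 1/(jωL) + jωC
Y = (0.001163 − j0.01309) S
|Y| = 0.01315 S → |Z| = 1/|Y| = 76.07 Ω, ∠Z = −∠Y = 84.93°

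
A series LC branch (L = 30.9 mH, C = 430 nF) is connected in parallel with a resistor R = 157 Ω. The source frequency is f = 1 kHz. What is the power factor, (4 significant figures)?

ω = 2πf = 6283 rad/s
X_L = ωL = 194.2 Ω
X_C = 1/(ωC) = 370.1 Ω
Branch 1: Z₁ = R = 157.0 Ω
Branch 2 (series LC): Z₂ = j(X_L − X_C) = −j176.0 Ω
Parallel: Z = Z₁Z₂/(Z₁+Z₂), |Z| = 117.2 Ω, ∠Z = -41.74°
cos φ = cos(-41.74°) = 0.7462

0.7462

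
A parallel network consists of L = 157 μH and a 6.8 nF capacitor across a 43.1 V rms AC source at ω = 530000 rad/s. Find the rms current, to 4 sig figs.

X_L = ωL = 83.21 Ω
X_C = 1/(ωC) = 277.5 Ω
Parallel: admittances add. Y = 1/(jωL) + jωC
Y = (0 − j0.008414) S
|Y| = 0.008414 S → |Z| = 1/|Y| = 118.9 Ω, ∠Z = −∠Y = 90.00°
I = V/|Z| = 43.1/118.9 = 362.6 mA

362.6 mA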